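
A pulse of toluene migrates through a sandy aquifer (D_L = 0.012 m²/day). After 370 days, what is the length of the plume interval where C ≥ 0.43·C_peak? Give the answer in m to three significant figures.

The plume is Gaussian with σ = √(2Dt) = √(2 × 0.012 × 370) = 2.980 m.
C/C_peak = exp(−Δx²/(2σ²)) = 0.43 ⇒ Δx = σ·√(−2 ln 0.43) = 2.980 × 1.299 = 3.871 m.
Width = 2Δx = 7.74 m.

7.74 m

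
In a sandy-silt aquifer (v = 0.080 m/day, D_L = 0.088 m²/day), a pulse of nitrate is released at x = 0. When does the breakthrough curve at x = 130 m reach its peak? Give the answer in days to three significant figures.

1610 days

For the 1D instantaneous-source solution, setting ∂C/∂t = 0 at fixed x gives v²t² + 2Dt − x² = 0, so t = (√(D² + v²x²) − D)/v².
√(D² + v²x²) = √(0.088² + 0.080² × 130²) = 10.40; v² = 0.0064.
t = (10.40 − 0.088)/0.0064 = 1610 days (vs. the pure-advection estimate x/v = 1620 d).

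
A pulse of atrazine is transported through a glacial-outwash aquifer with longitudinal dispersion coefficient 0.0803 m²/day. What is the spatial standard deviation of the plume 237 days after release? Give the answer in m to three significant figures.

Dispersive spreading gives a Gaussian with σ² = 2Dt; advection only shifts the center.
σ = √(2 × 0.0803 × 237) = 6.17 m.

6.17 m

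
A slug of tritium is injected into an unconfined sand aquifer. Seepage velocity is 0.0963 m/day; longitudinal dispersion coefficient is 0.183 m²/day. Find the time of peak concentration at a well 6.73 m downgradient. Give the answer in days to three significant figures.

52.9 days

For the 1D instantaneous-source solution, setting ∂C/∂t = 0 at fixed x gives v²t² + 2Dt − x² = 0, so t = (√(D² + v²x²) − D)/v².
√(D² + v²x²) = √(0.183² + 0.0963² × 6.73²) = 0.6734; v² = 0.00927369.
t = (0.6734 − 0.183)/0.00927369 = 52.9 days (vs. the pure-advection estimate x/v = 69.9 d).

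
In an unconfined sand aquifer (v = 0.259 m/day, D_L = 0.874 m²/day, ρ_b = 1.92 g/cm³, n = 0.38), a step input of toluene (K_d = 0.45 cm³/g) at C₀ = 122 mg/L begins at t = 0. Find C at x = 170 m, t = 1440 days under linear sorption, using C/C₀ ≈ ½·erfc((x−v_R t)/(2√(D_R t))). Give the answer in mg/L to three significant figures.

2.63 mg/L

Retardation factor R = 1 + ρ_b·K_d/n = 1 + 1.92 × 0.45/0.38 = 3.274.
Sorption retards both mechanisms: v_R = v/R = 0.07911 m/day, D_R = D/R = 0.2670 m²/day.
v_R·t = 0.07911 × 1440 = 113.9184 m; 2√(D_R t) = 39.22 m; argument = (170 − 113.9184)/39.22 = 1.430.
C = C₀ × ½·erfc(1.430) = 122 × 0.02157 = 2.63 mg/L.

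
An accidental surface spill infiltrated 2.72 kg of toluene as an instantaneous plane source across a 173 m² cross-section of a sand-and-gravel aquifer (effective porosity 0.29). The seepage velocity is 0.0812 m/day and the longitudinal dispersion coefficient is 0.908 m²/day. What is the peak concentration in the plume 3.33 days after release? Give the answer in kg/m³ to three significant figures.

The peak of an instantaneous 1D plume sits at x = vt; there the Gaussian factor is 1 and C_max = M/(n_e·A·√(4πDt)), where n_e·A is the pore area the mass is dissolved in.
√(4πDt) = √(4π × 0.908 × 3.33) = 6.164 m, so C_max = 2.72/(0.29 × 173 × 6.164) = 0.00880 kg/m³.

0.00880 kg/m³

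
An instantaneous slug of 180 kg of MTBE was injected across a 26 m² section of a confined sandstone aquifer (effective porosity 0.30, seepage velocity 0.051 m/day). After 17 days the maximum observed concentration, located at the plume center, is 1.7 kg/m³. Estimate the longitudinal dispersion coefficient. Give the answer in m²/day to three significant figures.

0.863 m²/day

At the plume center C_max = M/(n_e·A·√(4πDt)), so D = M²/(4πt·(n_e·A·C_max)²).
n_e·A·C_max = 0.30 × 26 × 1.7 = 13.26 kg/m.
D = 180²/(4π × 17 × 13.26²) = 0.863 m²/day.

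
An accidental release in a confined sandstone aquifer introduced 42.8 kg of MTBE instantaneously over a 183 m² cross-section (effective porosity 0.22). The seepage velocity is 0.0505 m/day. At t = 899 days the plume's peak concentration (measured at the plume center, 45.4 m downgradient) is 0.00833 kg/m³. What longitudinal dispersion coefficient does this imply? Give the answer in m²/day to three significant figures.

1.44 m²/day

At the plume center C_max = M/(n_e·A·√(4πDt)), so D = M²/(4πt·(n_e·A·C_max)²).
n_e·A·C_max = 0.22 × 183 × 0.00833 = 0.3354 kg/m.
D = 42.8²/(4π × 899 × 0.3354²) = 1.44 m²/day.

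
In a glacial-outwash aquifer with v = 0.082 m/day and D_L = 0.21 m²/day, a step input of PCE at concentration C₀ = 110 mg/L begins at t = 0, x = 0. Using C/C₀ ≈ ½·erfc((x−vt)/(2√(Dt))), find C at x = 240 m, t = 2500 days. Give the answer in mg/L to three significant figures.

For a continuous step input, C/C₀ ≈ ½·erfc((x−vt)/(2√(Dt))).
vt = 0.082 × 2500 = 205 m and 2√(Dt) = 2√(0.21 × 2500) = 45.83 m.
Argument (x−vt)/(2√(Dt)) = (240 − 205)/45.83 = 0.7637; ½·erfc(0.7637) = 0.1401.
C = 110 × 0.1401 = 15.4 mg/L.

15.4 mg/L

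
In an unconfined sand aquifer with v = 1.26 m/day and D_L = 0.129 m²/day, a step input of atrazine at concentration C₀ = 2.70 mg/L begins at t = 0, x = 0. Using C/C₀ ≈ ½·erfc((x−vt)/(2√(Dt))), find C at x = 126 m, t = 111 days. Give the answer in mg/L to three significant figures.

2.69 mg/L

For a continuous step input, C/C₀ ≈ ½·erfc((x−vt)/(2√(Dt))).
vt = 1.26 × 111 = 139.86 m and 2√(Dt) = 2√(0.129 × 111) = 7.568 m.
Argument (x−vt)/(2√(Dt)) = (126 − 139.86)/7.568 = -1.831; ½·erfc(-1.831) = 0.9952.
C = 2.70 × 0.9952 = 2.69 mg/L.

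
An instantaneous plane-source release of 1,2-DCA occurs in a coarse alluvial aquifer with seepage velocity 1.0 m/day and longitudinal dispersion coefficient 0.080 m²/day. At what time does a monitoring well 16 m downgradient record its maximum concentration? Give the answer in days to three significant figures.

15.9 days

For the 1D instantaneous-source solution, setting ∂C/∂t = 0 at fixed x gives v²t² + 2Dt − x² = 0, so t = (√(D² + v²x²) − D)/v².
√(D² + v²x²) = √(0.080² + 1.0² × 16²) = 16.00; v² = 1.
t = (16.00 − 0.080)/1 = 15.9 days (vs. the pure-advection estimate x/v = 16.0 d).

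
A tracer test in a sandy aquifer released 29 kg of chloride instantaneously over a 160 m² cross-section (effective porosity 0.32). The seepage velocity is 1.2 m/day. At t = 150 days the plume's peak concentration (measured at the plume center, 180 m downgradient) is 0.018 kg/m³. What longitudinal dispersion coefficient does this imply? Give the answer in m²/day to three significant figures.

0.525 m²/day

At the plume center C_max = M/(n_e·A·√(4πDt)), so D = M²/(4πt·(n_e·A·C_max)²).
n_e·A·C_max = 0.32 × 160 × 0.018 = 0.9216 kg/m.
D = 29²/(4π × 150 × 0.9216²) = 0.525 m²/day.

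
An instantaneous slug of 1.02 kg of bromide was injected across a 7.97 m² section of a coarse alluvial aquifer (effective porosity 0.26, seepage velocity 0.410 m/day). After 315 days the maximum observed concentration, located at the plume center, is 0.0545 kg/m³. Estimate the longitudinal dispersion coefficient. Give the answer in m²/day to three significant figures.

0.0206 m²/day

At the plume center C_max = M/(n_e·A·√(4πDt)), so D = M²/(4πt·(n_e·A·C_max)²).
n_e·A·C_max = 0.26 × 7.97 × 0.0545 = 0.1129 kg/m.
D = 1.02²/(4π × 315 × 0.1129²) = 0.0206 m²/day.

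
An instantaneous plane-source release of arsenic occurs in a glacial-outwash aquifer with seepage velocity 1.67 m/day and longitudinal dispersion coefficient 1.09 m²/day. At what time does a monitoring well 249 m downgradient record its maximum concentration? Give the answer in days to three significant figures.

For the 1D instantaneous-source solution, setting ∂C/∂t = 0 at fixed x gives v²t² + 2Dt − x² = 0, so t = (√(D² + v²x²) − D)/v².
√(D² + v²x²) = √(1.09² + 1.67² × 249²) = 415.8; v² = 2.7889.
t = (415.8 − 1.09)/2.7889 = 149 days (vs. the pure-advection estimate x/v = 149 d).

149 days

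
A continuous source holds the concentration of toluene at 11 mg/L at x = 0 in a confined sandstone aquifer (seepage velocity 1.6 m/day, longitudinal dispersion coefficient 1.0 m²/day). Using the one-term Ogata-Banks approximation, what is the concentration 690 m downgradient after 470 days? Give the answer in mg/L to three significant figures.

For a continuous step input, C/C₀ ≈ ½·erfc((x−vt)/(2√(Dt))).
vt = 1.6 × 470 = 752 m and 2√(Dt) = 2√(1.0 × 470) = 43.36 m.
Argument (x−vt)/(2√(Dt)) = (690 − 752)/43.36 = -1.430; ½·erfc(-1.430) = 0.9784.
C = 11 × 0.9784 = 10.8 mg/L.

10.8 mg/L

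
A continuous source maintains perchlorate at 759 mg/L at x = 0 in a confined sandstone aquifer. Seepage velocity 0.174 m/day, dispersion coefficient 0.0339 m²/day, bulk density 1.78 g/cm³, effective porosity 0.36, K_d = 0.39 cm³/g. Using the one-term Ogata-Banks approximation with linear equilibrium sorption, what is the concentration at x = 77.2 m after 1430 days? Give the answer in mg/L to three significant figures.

Retardation factor R = 1 + ρ_b·K_d/n = 1 + 1.78 × 0.39/0.36 = 2.928.
Sorption retards both mechanisms: v_R = v/R = 0.05943 m/day, D_R = D/R = 0.01158 m²/day.
v_R·t = 0.05943 × 1430 = 84.9849 m; 2√(D_R t) = 8.139 m; argument = (77.2 − 84.9849)/8.139 = -0.9565.
C = C₀ × ½·erfc(-0.9565) = 759 × 0.9119 = 692 mg/L.

692 mg/L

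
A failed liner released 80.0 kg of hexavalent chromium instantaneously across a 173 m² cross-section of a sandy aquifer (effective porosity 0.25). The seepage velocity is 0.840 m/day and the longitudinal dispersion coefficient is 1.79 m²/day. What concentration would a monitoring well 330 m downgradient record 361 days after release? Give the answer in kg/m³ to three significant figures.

For an instantaneous plane source, C(x,t) = M/(n_e·A·√(4πDt)) · exp(−(x−vt)²/(4Dt)), with n_e·A the pore (flow) area.
Plume center vt = 0.840 × 361 = 303.24 m, so the well at 330 m is 26.76 m downgradient of the peak.
√(4πDt) = 90.11 m, giving peak height M/(n_e·A·√(4πDt)) = 80.0/(0.25 × 173 × 90.11) = 0.02053 kg/m³.
(x−vt)²/(4Dt) = (26.76)²/(4 × 1.79 × 361) = 0.2770; exp(−0.2770) = 0.7581.
C = 0.02053 × 0.7581 = 0.0156 kg/m³.

0.0156 kg/m³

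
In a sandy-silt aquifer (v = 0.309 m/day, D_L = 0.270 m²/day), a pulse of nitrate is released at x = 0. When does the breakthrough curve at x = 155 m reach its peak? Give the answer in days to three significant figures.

499 days

For the 1D instantaneous-source solution, setting ∂C/∂t = 0 at fixed x gives v²t² + 2Dt − x² = 0, so t = (√(D² + v²x²) − D)/v².
√(D² + v²x²) = √(0.270² + 0.309² × 155²) = 47.90; v² = 0.095481.
t = (47.90 − 0.270)/0.095481 = 499 days (vs. the pure-advection estimate x/v = 502 d).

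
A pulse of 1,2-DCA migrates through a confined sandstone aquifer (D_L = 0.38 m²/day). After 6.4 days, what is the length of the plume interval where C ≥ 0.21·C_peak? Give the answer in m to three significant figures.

7.79 m

The plume is Gaussian with σ = √(2Dt) = √(2 × 0.38 × 6.4) = 2.205 m.
C/C_peak = exp(−Δx²/(2σ²)) = 0.21 ⇒ Δx = σ·√(−2 ln 0.21) = 2.205 × 1.767 = 3.896 m.
Width = 2Δx = 7.79 m.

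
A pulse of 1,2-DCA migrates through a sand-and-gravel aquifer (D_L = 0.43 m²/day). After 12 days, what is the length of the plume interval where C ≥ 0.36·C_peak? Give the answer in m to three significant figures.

9.18 m

The plume is Gaussian with σ = √(2Dt) = √(2 × 0.43 × 12) = 3.212 m.
C/C_peak = exp(−Δx²/(2σ²)) = 0.36 ⇒ Δx = σ·√(−2 ln 0.36) = 3.212 × 1.429 = 4.590 m.
Width = 2Δx = 9.18 m.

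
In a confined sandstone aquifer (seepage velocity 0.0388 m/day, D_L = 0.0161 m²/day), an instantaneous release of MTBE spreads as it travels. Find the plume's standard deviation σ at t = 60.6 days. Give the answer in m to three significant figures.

Dispersive spreading gives a Gaussian with σ² = 2Dt; advection only shifts the center.
σ = √(2 × 0.0161 × 60.6) = 1.40 m.

1.40 m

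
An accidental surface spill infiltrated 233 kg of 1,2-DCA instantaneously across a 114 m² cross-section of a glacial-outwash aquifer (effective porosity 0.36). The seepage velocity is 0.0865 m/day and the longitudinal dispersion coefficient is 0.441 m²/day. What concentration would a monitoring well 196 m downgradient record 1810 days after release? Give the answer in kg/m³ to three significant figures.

0.0348 kg/m³

For an instantaneous plane source, C(x,t) = M/(n_e·A·√(4πDt)) · exp(−(x−vt)²/(4Dt)), with n_e·A the pore (flow) area.
Plume center vt = 0.0865 × 1810 = 156.565 m, so the well at 196 m is 39.435 m downgradient of the peak.
√(4πDt) = 100.2 m, giving peak height M/(n_e·A·√(4πDt)) = 233/(0.36 × 114 × 100.2) = 0.05666 kg/m³.
(x−vt)²/(4Dt) = (39.435)²/(4 × 0.441 × 1810) = 0.4871; exp(−0.4871) = 0.6144.
C = 0.05666 × 0.6144 = 0.0348 kg/m³.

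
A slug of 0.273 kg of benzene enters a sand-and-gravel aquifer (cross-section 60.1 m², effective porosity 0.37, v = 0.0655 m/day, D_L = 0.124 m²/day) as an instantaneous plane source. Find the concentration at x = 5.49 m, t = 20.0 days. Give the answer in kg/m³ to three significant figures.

For an instantaneous plane source, C(x,t) = M/(n_e·A·√(4πDt)) · exp(−(x−vt)²/(4Dt)), with n_e·A the pore (flow) area.
Plume center vt = 0.0655 × 20.0 = 1.31 m, so the well at 5.49 m is 4.18 m downgradient of the peak.
√(4πDt) = 5.583 m, giving peak height M/(n_e·A·√(4πDt)) = 0.273/(0.37 × 60.1 × 5.583) = 0.002199 kg/m³.
(x−vt)²/(4Dt) = (4.18)²/(4 × 0.124 × 20.0) = 1.761; exp(−1.761) = 0.1719.
C = 0.002199 × 0.1719 = 0.000378 kg/m³.

0.000378 kg/m³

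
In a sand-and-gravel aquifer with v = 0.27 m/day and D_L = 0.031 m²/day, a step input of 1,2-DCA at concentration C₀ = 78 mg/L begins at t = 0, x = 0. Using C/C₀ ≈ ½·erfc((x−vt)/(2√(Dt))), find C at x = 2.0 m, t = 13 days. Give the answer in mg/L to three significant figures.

For a continuous step input, C/C₀ ≈ ½·erfc((x−vt)/(2√(Dt))).
vt = 0.27 × 13 = 3.51 m and 2√(Dt) = 2√(0.031 × 13) = 1.270 m.
Argument (x−vt)/(2√(Dt)) = (2.0 − 3.51)/1.270 = -1.189; ½·erfc(-1.189) = 0.9537.
C = 78 × 0.9537 = 74.4 mg/L.

74.4 mg/L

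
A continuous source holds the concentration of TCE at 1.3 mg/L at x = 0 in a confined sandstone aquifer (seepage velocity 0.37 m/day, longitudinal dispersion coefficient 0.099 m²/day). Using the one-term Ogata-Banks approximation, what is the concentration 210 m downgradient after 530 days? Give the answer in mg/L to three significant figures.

0.114 mg/L

For a continuous step input, C/C₀ ≈ ½·erfc((x−vt)/(2√(Dt))).
vt = 0.37 × 530 = 196.1 m and 2√(Dt) = 2√(0.099 × 530) = 14.49 m.
Argument (x−vt)/(2√(Dt)) = (210 − 196.1)/14.49 = 0.9593; ½·erfc(0.9593) = 0.08745.
C = 1.3 × 0.08745 = 0.114 mg/L.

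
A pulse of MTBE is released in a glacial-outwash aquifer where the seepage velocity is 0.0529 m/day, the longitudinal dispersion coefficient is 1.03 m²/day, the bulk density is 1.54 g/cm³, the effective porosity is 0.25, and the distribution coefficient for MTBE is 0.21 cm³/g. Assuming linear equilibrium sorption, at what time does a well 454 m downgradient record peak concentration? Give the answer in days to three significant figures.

Retardation factor R = 1 + ρ_b·K_d/n = 1 + 1.54 × 0.21/0.25 = 2.294.
Sorption retards both mechanisms: v_R = v/R = 0.02306 m/day, D_R = D/R = 0.4490 m²/day.
Peak time from v_R²t² + 2D_R t − x² = 0: t = (√(D_R² + v_R²x²) − D_R)/v_R².
√(D_R² + v_R²x²) = √(0.4490² + 0.02306² × 454²) = 10.48; v_R² = 0.0005318.
t = (10.48 − 0.4490)/0.0005318 = 18900 days.

18900 days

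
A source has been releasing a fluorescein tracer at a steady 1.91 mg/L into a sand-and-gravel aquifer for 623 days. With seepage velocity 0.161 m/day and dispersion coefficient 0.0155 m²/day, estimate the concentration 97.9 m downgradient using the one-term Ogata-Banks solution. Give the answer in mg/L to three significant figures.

1.35 mg/L

For a continuous step input, C/C₀ ≈ ½·erfc((x−vt)/(2√(Dt))).
vt = 0.161 × 623 = 100.303 m and 2√(Dt) = 2√(0.0155 × 623) = 6.215 m.
Argument (x−vt)/(2√(Dt)) = (97.9 − 100.303)/6.215 = -0.3866; ½·erfc(-0.3866) = 0.7077.
C = 1.91 × 0.7077 = 1.35 mg/L.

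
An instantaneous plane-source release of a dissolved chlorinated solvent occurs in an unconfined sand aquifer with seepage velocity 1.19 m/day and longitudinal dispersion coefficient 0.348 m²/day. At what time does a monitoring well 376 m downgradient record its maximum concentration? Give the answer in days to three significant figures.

For the 1D instantaneous-source solution, setting ∂C/∂t = 0 at fixed x gives v²t² + 2Dt − x² = 0, so t = (√(D² + v²x²) − D)/v².
√(D² + v²x²) = √(0.348² + 1.19² × 376²) = 447.4; v² = 1.4161.
t = (447.4 − 0.348)/1.4161 = 316 days (vs. the pure-advection estimate x/v = 316 d).

316 days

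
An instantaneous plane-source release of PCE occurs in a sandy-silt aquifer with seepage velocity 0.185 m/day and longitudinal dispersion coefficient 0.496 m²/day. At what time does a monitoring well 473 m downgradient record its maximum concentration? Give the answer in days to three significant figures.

For the 1D instantaneous-source solution, setting ∂C/∂t = 0 at fixed x gives v²t² + 2Dt − x² = 0, so t = (√(D² + v²x²) − D)/v².
√(D² + v²x²) = √(0.496² + 0.185² × 473²) = 87.51; v² = 0.034225.
t = (87.51 − 0.496)/0.034225 = 2540 days (vs. the pure-advection estimate x/v = 2560 d).

2540 days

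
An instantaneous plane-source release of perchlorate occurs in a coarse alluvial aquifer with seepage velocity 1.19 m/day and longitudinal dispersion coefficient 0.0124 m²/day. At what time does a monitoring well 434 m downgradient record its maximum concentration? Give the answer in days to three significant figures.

For the 1D instantaneous-source solution, setting ∂C/∂t = 0 at fixed x gives v²t² + 2Dt − x² = 0, so t = (√(D² + v²x²) − D)/v².
√(D² + v²x²) = √(0.0124² + 1.19² × 434²) = 516.5; v² = 1.4161.
t = (516.5 − 0.0124)/1.4161 = 365 days (vs. the pure-advection estimate x/v = 365 d).

365 days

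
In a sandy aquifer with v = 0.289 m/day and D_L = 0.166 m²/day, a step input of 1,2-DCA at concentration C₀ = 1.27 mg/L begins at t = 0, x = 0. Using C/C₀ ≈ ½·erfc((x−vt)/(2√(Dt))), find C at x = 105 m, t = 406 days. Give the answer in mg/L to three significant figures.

1.09 mg/L

For a continuous step input, C/C₀ ≈ ½·erfc((x−vt)/(2√(Dt))).
vt = 0.289 × 406 = 117.334 m and 2√(Dt) = 2√(0.166 × 406) = 16.42 m.
Argument (x−vt)/(2√(Dt)) = (105 − 117.334)/16.42 = -0.7512; ½·erfc(-0.7512) = 0.8560.
C = 1.27 × 0.8560 = 1.09 mg/L.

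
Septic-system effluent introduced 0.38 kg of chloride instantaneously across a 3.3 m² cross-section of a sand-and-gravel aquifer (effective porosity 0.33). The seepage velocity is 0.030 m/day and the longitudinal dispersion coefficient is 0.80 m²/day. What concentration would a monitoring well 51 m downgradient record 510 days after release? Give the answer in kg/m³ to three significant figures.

0.00223 kg/m³

For an instantaneous plane source, C(x,t) = M/(n_e·A·√(4πDt)) · exp(−(x−vt)²/(4Dt)), with n_e·A the pore (flow) area.
Plume center vt = 0.030 × 510 = 15.3 m, so the well at 51 m is 35.7 m downgradient of the peak.
√(4πDt) = 71.60 m, giving peak height M/(n_e·A·√(4πDt)) = 0.38/(0.33 × 3.3 × 71.60) = 0.004874 kg/m³.
(x−vt)²/(4Dt) = (35.7)²/(4 × 0.80 × 510) = 0.7809; exp(−0.7809) = 0.4580.
C = 0.004874 × 0.4580 = 0.00223 kg/m³.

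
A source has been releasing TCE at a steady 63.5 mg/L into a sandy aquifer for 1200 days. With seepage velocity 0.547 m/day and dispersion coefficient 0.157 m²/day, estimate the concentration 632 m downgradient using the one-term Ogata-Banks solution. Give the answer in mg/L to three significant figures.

56.9 mg/L

For a continuous step input, C/C₀ ≈ ½·erfc((x−vt)/(2√(Dt))).
vt = 0.547 × 1200 = 656.4 m and 2√(Dt) = 2√(0.157 × 1200) = 27.45 m.
Argument (x−vt)/(2√(Dt)) = (632 − 656.4)/27.45 = -0.8889; ½·erfc(-0.8889) = 0.8956.
C = 63.5 × 0.8956 = 56.9 mg/L.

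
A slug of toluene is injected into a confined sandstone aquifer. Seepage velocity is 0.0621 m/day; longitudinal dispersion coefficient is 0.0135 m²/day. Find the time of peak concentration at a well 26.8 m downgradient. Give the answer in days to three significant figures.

428 days

For the 1D instantaneous-source solution, setting ∂C/∂t = 0 at fixed x gives v²t² + 2Dt − x² = 0, so t = (√(D² + v²x²) − D)/v².
√(D² + v²x²) = √(0.0135² + 0.0621² × 26.8²) = 1.664; v² = 0.00385641.
t = (1.664 − 0.0135)/0.00385641 = 428 days (vs. the pure-advection estimate x/v = 432 d).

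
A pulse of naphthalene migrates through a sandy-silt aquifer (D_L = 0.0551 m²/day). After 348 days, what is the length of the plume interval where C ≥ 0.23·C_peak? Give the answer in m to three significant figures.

The plume is Gaussian with σ = √(2Dt) = √(2 × 0.0551 × 348) = 6.193 m.
C/C_peak = exp(−Δx²/(2σ²)) = 0.23 ⇒ Δx = σ·√(−2 ln 0.23) = 6.193 × 1.714 = 10.61 m.
Width = 2Δx = 21.2 m.

21.2 m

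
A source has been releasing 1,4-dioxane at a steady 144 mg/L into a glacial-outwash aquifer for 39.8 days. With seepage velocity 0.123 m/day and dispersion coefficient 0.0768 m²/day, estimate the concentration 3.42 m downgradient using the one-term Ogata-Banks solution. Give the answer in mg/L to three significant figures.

104 mg/L

For a continuous step input, C/C₀ ≈ ½·erfc((x−vt)/(2√(Dt))).
vt = 0.123 × 39.8 = 4.8954 m and 2√(Dt) = 2√(0.0768 × 39.8) = 3.497 m.
Argument (x−vt)/(2√(Dt)) = (3.42 − 4.8954)/3.497 = -0.4219; ½·erfc(-0.4219) = 0.7246.
C = 144 × 0.7246 = 104 mg/L.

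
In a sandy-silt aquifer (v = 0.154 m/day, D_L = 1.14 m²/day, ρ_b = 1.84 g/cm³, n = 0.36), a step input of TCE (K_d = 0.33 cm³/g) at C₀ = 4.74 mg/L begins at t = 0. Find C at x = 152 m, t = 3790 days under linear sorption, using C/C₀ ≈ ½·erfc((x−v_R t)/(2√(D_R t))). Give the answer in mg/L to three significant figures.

4.15 mg/L

Retardation factor R = 1 + ρ_b·K_d/n = 1 + 1.84 × 0.33/0.36 = 2.687.
Sorption retards both mechanisms: v_R = v/R = 0.05731 m/day, D_R = D/R = 0.4243 m²/day.
v_R·t = 0.05731 × 3790 = 217.2049 m; 2√(D_R t) = 80.20 m; argument = (152 − 217.2049)/80.20 = -0.8130.
C = C₀ × ½·erfc(-0.8130) = 4.74 × 0.8749 = 4.15 mg/L.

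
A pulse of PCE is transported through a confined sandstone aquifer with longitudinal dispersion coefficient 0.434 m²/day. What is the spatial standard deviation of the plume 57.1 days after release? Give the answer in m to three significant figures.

Dispersive spreading gives a Gaussian with σ² = 2Dt; advection only shifts the center.
σ = √(2 × 0.434 × 57.1) = 7.04 m.

7.04 m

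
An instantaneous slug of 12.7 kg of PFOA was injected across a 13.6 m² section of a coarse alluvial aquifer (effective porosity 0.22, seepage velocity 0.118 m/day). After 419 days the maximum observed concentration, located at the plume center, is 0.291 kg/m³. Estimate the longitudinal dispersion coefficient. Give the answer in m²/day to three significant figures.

0.0404 m²/day

At the plume center C_max = M/(n_e·A·√(4πDt)), so D = M²/(4πt·(n_e·A·C_max)²).
n_e·A·C_max = 0.22 × 13.6 × 0.291 = 0.8707 kg/m.
D = 12.7²/(4π × 419 × 0.8707²) = 0.0404 m²/day.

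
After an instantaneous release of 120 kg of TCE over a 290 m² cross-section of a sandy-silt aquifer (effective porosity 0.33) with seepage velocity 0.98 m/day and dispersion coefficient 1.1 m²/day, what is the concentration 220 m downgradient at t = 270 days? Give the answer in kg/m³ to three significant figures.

For an instantaneous plane source, C(x,t) = M/(n_e·A·√(4πDt)) · exp(−(x−vt)²/(4Dt)), with n_e·A the pore (flow) area.
Plume center vt = 0.98 × 270 = 264.6 m, so the well at 220 m is 44.6 m upgradient of the peak.
√(4πDt) = 61.09 m, giving peak height M/(n_e·A·√(4πDt)) = 120/(0.33 × 290 × 61.09) = 0.02053 kg/m³.
(x−vt)²/(4Dt) = (-44.6)²/(4 × 1.1 × 270) = 1.674; exp(−1.674) = 0.1875.
C = 0.02053 × 0.1875 = 0.00385 kg/m³.

0.00385 kg/m³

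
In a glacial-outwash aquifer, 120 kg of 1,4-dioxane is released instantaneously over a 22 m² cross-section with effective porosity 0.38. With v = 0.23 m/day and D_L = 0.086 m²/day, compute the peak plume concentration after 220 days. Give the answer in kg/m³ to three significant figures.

The peak of an instantaneous 1D plume sits at x = vt; there the Gaussian factor is 1 and C_max = M/(n_e·A·√(4πDt)), where n_e·A is the pore area the mass is dissolved in.
√(4πDt) = √(4π × 0.086 × 220) = 15.42 m, so C_max = 120/(0.38 × 22 × 15.42) = 0.931 kg/m³.

0.931 kg/m³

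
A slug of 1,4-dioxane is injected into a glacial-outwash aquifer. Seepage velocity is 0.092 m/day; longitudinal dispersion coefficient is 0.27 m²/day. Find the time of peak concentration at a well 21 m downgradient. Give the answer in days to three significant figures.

For the 1D instantaneous-source solution, setting ∂C/∂t = 0 at fixed x gives v²t² + 2Dt − x² = 0, so t = (√(D² + v²x²) − D)/v².
√(D² + v²x²) = √(0.27² + 0.092² × 21²) = 1.951; v² = 0.008464.
t = (1.951 − 0.27)/0.008464 = 199 days (vs. the pure-advection estimate x/v = 228 d).

199 days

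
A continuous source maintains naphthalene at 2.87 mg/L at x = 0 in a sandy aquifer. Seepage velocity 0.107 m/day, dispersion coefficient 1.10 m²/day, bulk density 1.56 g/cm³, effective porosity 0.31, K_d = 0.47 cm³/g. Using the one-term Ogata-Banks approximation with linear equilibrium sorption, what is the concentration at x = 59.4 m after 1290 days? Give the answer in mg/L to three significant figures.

Retardation factor R = 1 + ρ_b·K_d/n = 1 + 1.56 × 0.47/0.31 = 3.365.
Sorption retards both mechanisms: v_R = v/R = 0.03180 m/day, D_R = D/R = 0.3269 m²/day.
v_R·t = 0.03180 × 1290 = 41.022 m; 2√(D_R t) = 41.07 m; argument = (59.4 − 41.022)/41.07 = 0.4475.
C = C₀ × ½·erfc(0.4475) = 2.87 × 0.2634 = 0.756 mg/L.

0.756 mg/L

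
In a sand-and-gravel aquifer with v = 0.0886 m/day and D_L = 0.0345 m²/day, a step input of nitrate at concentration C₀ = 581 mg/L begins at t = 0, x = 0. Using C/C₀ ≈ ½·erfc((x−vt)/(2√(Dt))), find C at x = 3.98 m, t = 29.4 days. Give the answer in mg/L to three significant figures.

For a continuous step input, C/C₀ ≈ ½·erfc((x−vt)/(2√(Dt))).
vt = 0.0886 × 29.4 = 2.60484 m and 2√(Dt) = 2√(0.0345 × 29.4) = 2.014 m.
Argument (x−vt)/(2√(Dt)) = (3.98 − 2.60484)/2.014 = 0.6828; ½·erfc(0.6828) = 0.1671.
C = 581 × 0.1671 = 97.1 mg/L.

97.1 mg/L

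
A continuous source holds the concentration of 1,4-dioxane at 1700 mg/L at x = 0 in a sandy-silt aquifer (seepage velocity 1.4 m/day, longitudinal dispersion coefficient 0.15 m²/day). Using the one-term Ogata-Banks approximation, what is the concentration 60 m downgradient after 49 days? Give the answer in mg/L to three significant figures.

For a continuous step input, C/C₀ ≈ ½·erfc((x−vt)/(2√(Dt))).
vt = 1.4 × 49 = 68.6 m and 2√(Dt) = 2√(0.15 × 49) = 5.422 m.
Argument (x−vt)/(2√(Dt)) = (60 − 68.6)/5.422 = -1.586; ½·erfc(-1.586) = 0.9875.
C = 1700 × 0.9875 = 1680 mg/L.

1680 mg/L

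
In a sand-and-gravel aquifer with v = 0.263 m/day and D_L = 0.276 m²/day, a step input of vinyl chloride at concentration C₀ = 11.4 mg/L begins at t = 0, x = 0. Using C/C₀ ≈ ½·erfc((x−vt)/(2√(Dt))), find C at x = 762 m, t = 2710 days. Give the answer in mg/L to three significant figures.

1.16 mg/L

For a continuous step input, C/C₀ ≈ ½·erfc((x−vt)/(2√(Dt))).
vt = 0.263 × 2710 = 712.73 m and 2√(Dt) = 2√(0.276 × 2710) = 54.70 m.
Argument (x−vt)/(2√(Dt)) = (762 − 712.73)/54.70 = 0.9007; ½·erfc(0.9007) = 0.1014.
C = 11.4 × 0.1014 = 1.16 mg/L.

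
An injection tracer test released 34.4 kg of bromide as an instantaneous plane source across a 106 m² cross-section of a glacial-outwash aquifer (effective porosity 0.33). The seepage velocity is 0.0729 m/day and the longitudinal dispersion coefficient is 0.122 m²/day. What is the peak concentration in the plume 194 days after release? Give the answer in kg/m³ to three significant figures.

0.0570 kg/m³

The peak of an instantaneous 1D plume sits at x = vt; there the Gaussian factor is 1 and C_max = M/(n_e·A·√(4πDt)), where n_e·A is the pore area the mass is dissolved in.
√(4πDt) = √(4π × 0.122 × 194) = 17.25 m, so C_max = 34.4/(0.33 × 106 × 17.25) = 0.0570 kg/m³.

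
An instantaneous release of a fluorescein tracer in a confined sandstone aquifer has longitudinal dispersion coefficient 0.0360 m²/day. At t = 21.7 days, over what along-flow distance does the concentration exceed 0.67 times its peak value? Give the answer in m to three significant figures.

2.24 m

The plume is Gaussian with σ = √(2Dt) = √(2 × 0.0360 × 21.7) = 1.250 m.
C/C_peak = exp(−Δx²/(2σ²)) = 0.67 ⇒ Δx = σ·√(−2 ln 0.67) = 1.250 × 0.8950 = 1.119 m.
Width = 2Δx = 2.24 m.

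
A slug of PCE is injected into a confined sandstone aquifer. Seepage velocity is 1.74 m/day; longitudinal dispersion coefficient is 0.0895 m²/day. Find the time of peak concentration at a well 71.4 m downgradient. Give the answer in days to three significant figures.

For the 1D instantaneous-source solution, setting ∂C/∂t = 0 at fixed x gives v²t² + 2Dt − x² = 0, so t = (√(D² + v²x²) − D)/v².
√(D² + v²x²) = √(0.0895² + 1.74² × 71.4²) = 124.2; v² = 3.0276.
t = (124.2 − 0.0895)/3.0276 = 41.0 days (vs. the pure-advection estimate x/v = 41.0 d).

41.0 days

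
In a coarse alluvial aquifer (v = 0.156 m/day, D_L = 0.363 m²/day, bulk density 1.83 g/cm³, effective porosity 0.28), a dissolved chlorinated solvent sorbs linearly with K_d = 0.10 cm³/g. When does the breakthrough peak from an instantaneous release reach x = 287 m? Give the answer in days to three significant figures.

Retardation factor R = 1 + ρ_b·K_d/n = 1 + 1.83 × 0.10/0.28 = 1.654.
Sorption retards both mechanisms: v_R = v/R = 0.09432 m/day, D_R = D/R = 0.2195 m²/day.
Peak time from v_R²t² + 2D_R t − x² = 0: t = (√(D_R² + v_R²x²) − D_R)/v_R².
√(D_R² + v_R²x²) = √(0.2195² + 0.09432² × 287²) = 27.07; v_R² = 0.008896.
t = (27.07 − 0.2195)/0.008896 = 3020 days.

3020 days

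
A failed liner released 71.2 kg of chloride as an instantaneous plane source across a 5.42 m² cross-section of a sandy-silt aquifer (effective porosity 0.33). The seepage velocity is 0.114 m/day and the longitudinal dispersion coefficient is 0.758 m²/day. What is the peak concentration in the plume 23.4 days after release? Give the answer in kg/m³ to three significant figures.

2.67 kg/m³

The peak of an instantaneous 1D plume sits at x = vt; there the Gaussian factor is 1 and C_max = M/(n_e·A·√(4πDt)), where n_e·A is the pore area the mass is dissolved in.
√(4πDt) = √(4π × 0.758 × 23.4) = 14.93 m, so C_max = 71.2/(0.33 × 5.42 × 14.93) = 2.67 kg/m³.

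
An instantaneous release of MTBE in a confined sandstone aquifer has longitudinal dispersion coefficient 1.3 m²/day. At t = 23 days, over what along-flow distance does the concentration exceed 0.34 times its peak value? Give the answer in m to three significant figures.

The plume is Gaussian with σ = √(2Dt) = √(2 × 1.3 × 23) = 7.733 m.
C/C_peak = exp(−Δx²/(2σ²)) = 0.34 ⇒ Δx = σ·√(−2 ln 0.34) = 7.733 × 1.469 = 11.36 m.
Width = 2Δx = 22.7 m.

22.7 m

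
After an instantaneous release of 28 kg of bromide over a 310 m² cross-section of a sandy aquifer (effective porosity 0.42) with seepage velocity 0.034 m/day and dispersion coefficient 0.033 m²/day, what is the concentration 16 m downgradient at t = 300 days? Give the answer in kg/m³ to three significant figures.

0.00825 kg/m³

For an instantaneous plane source, C(x,t) = M/(n_e·A·√(4πDt)) · exp(−(x−vt)²/(4Dt)), with n_e·A the pore (flow) area.
Plume center vt = 0.034 × 300 = 10.2 m, so the well at 16 m is 5.8 m downgradient of the peak.
√(4πDt) = 11.15 m, giving peak height M/(n_e·A·√(4πDt)) = 28/(0.42 × 310 × 11.15) = 0.01929 kg/m³.
(x−vt)²/(4Dt) = (5.8)²/(4 × 0.033 × 300) = 0.8495; exp(−0.8495) = 0.4276.
C = 0.01929 × 0.4276 = 0.00825 kg/m³.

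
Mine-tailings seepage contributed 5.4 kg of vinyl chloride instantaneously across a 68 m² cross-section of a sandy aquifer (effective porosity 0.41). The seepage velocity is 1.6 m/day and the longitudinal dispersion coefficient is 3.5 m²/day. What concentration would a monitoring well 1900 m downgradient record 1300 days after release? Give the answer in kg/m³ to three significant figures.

For an instantaneous plane source, C(x,t) = M/(n_e·A·√(4πDt)) · exp(−(x−vt)²/(4Dt)), with n_e·A the pore (flow) area.
Plume center vt = 1.6 × 1300 = 2080 m, so the well at 1900 m is 180 m upgradient of the peak.
√(4πDt) = 239.1 m, giving peak height M/(n_e·A·√(4πDt)) = 5.4/(0.41 × 68 × 239.1) = 0.0008101 kg/m³.
(x−vt)²/(4Dt) = (-180)²/(4 × 3.5 × 1300) = 1.780; exp(−1.780) = 0.1686.
C = 0.0008101 × 0.1686 = 0.000137 kg/m³.

0.000137 kg/m³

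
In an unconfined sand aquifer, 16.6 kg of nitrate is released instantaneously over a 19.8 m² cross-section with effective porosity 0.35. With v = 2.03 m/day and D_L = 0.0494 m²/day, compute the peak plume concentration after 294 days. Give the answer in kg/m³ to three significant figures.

0.177 kg/m³

The peak of an instantaneous 1D plume sits at x = vt; there the Gaussian factor is 1 and C_max = M/(n_e·A·√(4πDt)), where n_e·A is the pore area the mass is dissolved in.
√(4πDt) = √(4π × 0.0494 × 294) = 13.51 m, so C_max = 16.6/(0.35 × 19.8 × 13.51) = 0.177 kg/m³.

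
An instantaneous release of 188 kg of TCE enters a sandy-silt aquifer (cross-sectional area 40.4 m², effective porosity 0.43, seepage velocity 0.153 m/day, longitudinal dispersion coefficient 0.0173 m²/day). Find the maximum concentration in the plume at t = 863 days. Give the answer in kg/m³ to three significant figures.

0.790 kg/m³

The peak of an instantaneous 1D plume sits at x = vt; there the Gaussian factor is 1 and C_max = M/(n_e·A·√(4πDt)), where n_e·A is the pore area the mass is dissolved in.
√(4πDt) = √(4π × 0.0173 × 863) = 13.70 m, so C_max = 188/(0.43 × 40.4 × 13.70) = 0.790 kg/m³.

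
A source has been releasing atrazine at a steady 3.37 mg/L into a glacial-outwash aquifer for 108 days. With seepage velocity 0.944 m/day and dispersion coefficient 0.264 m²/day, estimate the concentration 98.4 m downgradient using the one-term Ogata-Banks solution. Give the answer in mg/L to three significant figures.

2.29 mg/L

For a continuous step input, C/C₀ ≈ ½·erfc((x−vt)/(2√(Dt))).
vt = 0.944 × 108 = 101.952 m and 2√(Dt) = 2√(0.264 × 108) = 10.68 m.
Argument (x−vt)/(2√(Dt)) = (98.4 − 101.952)/10.68 = -0.3326; ½·erfc(-0.3326) = 0.6810.
C = 3.37 × 0.6810 = 2.29 mg/L.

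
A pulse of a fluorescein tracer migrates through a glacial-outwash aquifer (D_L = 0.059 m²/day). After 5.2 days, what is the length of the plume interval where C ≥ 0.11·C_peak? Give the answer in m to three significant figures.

The plume is Gaussian with σ = √(2Dt) = √(2 × 0.059 × 5.2) = 0.7833 m.
C/C_peak = exp(−Δx²/(2σ²)) = 0.11 ⇒ Δx = σ·√(−2 ln 0.11) = 0.7833 × 2.101 = 1.646 m.
Width = 2Δx = 3.29 m.

3.29 m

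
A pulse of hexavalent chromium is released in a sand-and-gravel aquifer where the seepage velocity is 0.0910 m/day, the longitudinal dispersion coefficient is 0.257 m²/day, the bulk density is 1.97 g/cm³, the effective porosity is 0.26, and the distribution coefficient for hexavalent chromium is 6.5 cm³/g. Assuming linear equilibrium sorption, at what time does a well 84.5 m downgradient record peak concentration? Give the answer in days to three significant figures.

45100 days

Retardation factor R = 1 + ρ_b·K_d/n = 1 + 1.97 × 6.5/0.26 = 50.25.
Sorption retards both mechanisms: v_R = v/R = 0.001811 m/day, D_R = D/R = 0.005114 m²/day.
Peak time from v_R²t² + 2D_R t − x² = 0: t = (√(D_R² + v_R²x²) − D_R)/v_R².
√(D_R² + v_R²x²) = √(0.005114² + 0.001811² × 84.5²) = 0.1531; v_R² = 3.280e-06.
t = (0.1531 − 0.005114)/3.280e-06 = 45100 days.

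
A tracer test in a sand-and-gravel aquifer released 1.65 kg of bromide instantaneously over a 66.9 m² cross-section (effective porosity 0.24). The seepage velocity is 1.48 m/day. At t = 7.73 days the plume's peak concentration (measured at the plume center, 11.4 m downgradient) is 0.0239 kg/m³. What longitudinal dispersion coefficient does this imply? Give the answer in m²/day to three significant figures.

0.190 m²/day

At the plume center C_max = M/(n_e·A·√(4πDt)), so D = M²/(4πt·(n_e·A·C_max)²).
n_e·A·C_max = 0.24 × 66.9 × 0.0239 = 0.3837 kg/m.
D = 1.65²/(4π × 7.73 × 0.3837²) = 0.190 m²/day.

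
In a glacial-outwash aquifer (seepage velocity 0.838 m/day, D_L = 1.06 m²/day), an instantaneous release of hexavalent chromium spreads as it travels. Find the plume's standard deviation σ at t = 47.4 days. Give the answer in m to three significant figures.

Dispersive spreading gives a Gaussian with σ² = 2Dt; advection only shifts the center.
σ = √(2 × 1.06 × 47.4) = 10.0 m.

10.0 m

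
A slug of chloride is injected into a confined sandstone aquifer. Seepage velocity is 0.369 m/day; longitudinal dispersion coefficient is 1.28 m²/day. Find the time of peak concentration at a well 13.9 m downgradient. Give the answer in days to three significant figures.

For the 1D instantaneous-source solution, setting ∂C/∂t = 0 at fixed x gives v²t² + 2Dt − x² = 0, so t = (√(D² + v²x²) − D)/v².
√(D² + v²x²) = √(1.28² + 0.369² × 13.9²) = 5.286; v² = 0.136161.
t = (5.286 − 1.28)/0.136161 = 29.4 days (vs. the pure-advection estimate x/v = 37.7 d).

29.4 days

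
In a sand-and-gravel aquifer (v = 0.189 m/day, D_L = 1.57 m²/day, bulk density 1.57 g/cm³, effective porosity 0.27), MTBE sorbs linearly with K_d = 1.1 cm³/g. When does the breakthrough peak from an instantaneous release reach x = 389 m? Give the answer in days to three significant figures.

Retardation factor R = 1 + ρ_b·K_d/n = 1 + 1.57 × 1.1/0.27 = 7.396.
Sorption retards both mechanisms: v_R = v/R = 0.02555 m/day, D_R = D/R = 0.2123 m²/day.
Peak time from v_R²t² + 2D_R t − x² = 0: t = (√(D_R² + v_R²x²) − D_R)/v_R².
√(D_R² + v_R²x²) = √(0.2123² + 0.02555² × 389²) = 9.941; v_R² = 0.0006528.
t = (9.941 − 0.2123)/0.0006528 = 14900 days.

14900 days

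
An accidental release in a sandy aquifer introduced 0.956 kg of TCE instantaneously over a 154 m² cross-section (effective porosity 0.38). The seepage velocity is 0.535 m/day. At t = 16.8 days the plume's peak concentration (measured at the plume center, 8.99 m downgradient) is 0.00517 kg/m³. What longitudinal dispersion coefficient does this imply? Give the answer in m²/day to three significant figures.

0.0473 m²/day

At the plume center C_max = M/(n_e·A·√(4πDt)), so D = M²/(4πt·(n_e·A·C_max)²).
n_e·A·C_max = 0.38 × 154 × 0.00517 = 0.3025 kg/m.
D = 0.956²/(4π × 16.8 × 0.3025²) = 0.0473 m²/day.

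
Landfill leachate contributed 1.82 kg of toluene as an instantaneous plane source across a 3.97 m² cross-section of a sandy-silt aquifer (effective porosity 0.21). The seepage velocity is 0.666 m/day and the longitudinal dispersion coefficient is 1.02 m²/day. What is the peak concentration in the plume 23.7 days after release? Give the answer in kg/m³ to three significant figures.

0.125 kg/m³

The peak of an instantaneous 1D plume sits at x = vt; there the Gaussian factor is 1 and C_max = M/(n_e·A·√(4πDt)), where n_e·A is the pore area the mass is dissolved in.
√(4πDt) = √(4π × 1.02 × 23.7) = 17.43 m, so C_max = 1.82/(0.21 × 3.97 × 17.43) = 0.125 kg/m³.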